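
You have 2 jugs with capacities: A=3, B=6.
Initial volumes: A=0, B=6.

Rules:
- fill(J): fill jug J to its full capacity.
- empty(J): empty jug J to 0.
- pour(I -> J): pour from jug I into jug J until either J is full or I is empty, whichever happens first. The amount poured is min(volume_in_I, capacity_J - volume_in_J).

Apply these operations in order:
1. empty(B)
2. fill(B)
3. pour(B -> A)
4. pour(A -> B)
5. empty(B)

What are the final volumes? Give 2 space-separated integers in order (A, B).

Answer: 0 0

Derivation:
Step 1: empty(B) -> (A=0 B=0)
Step 2: fill(B) -> (A=0 B=6)
Step 3: pour(B -> A) -> (A=3 B=3)
Step 4: pour(A -> B) -> (A=0 B=6)
Step 5: empty(B) -> (A=0 B=0)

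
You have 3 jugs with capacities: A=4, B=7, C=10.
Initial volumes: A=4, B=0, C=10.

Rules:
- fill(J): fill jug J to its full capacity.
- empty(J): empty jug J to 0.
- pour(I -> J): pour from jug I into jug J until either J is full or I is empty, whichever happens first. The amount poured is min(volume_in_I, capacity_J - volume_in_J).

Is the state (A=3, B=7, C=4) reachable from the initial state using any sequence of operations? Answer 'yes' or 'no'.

Answer: yes

Derivation:
BFS from (A=4, B=0, C=10):
  1. empty(A) -> (A=0 B=0 C=10)
  2. pour(C -> A) -> (A=4 B=0 C=6)
  3. pour(C -> B) -> (A=4 B=6 C=0)
  4. pour(A -> C) -> (A=0 B=6 C=4)
  5. fill(A) -> (A=4 B=6 C=4)
  6. pour(A -> B) -> (A=3 B=7 C=4)
Target reached → yes.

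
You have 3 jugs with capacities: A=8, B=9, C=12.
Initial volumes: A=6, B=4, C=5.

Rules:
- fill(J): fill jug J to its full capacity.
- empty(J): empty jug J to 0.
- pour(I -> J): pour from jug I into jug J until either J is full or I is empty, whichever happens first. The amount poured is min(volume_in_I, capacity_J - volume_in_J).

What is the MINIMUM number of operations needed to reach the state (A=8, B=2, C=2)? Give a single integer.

BFS from (A=6, B=4, C=5). One shortest path:
  1. fill(B) -> (A=6 B=9 C=5)
  2. pour(B -> C) -> (A=6 B=2 C=12)
  3. pour(C -> A) -> (A=8 B=2 C=10)
  4. empty(A) -> (A=0 B=2 C=10)
  5. pour(C -> A) -> (A=8 B=2 C=2)
Reached target in 5 moves.

Answer: 5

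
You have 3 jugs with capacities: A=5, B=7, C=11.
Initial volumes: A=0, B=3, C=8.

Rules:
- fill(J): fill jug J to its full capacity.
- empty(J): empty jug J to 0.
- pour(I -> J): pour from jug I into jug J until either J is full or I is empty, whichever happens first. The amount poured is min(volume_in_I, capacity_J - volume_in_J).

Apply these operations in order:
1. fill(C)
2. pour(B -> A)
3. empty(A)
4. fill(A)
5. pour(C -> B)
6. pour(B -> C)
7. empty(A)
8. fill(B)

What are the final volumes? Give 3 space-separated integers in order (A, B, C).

Step 1: fill(C) -> (A=0 B=3 C=11)
Step 2: pour(B -> A) -> (A=3 B=0 C=11)
Step 3: empty(A) -> (A=0 B=0 C=11)
Step 4: fill(A) -> (A=5 B=0 C=11)
Step 5: pour(C -> B) -> (A=5 B=7 C=4)
Step 6: pour(B -> C) -> (A=5 B=0 C=11)
Step 7: empty(A) -> (A=0 B=0 C=11)
Step 8: fill(B) -> (A=0 B=7 C=11)

Answer: 0 7 11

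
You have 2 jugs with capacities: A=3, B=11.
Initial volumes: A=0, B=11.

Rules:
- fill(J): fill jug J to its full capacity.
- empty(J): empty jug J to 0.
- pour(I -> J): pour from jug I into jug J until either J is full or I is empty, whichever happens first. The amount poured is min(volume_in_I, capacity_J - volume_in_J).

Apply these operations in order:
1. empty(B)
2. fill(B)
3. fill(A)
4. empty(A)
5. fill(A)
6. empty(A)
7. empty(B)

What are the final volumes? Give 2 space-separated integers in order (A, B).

Answer: 0 0

Derivation:
Step 1: empty(B) -> (A=0 B=0)
Step 2: fill(B) -> (A=0 B=11)
Step 3: fill(A) -> (A=3 B=11)
Step 4: empty(A) -> (A=0 B=11)
Step 5: fill(A) -> (A=3 B=11)
Step 6: empty(A) -> (A=0 B=11)
Step 7: empty(B) -> (A=0 B=0)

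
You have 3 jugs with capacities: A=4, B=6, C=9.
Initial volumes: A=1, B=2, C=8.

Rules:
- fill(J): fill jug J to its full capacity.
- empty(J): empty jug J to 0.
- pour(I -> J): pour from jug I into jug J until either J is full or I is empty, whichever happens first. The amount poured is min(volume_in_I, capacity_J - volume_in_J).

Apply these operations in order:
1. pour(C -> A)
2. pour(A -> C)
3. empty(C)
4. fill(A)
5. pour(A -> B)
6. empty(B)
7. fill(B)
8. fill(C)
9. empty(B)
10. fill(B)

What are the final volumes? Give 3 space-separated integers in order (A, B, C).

Answer: 0 6 9

Derivation:
Step 1: pour(C -> A) -> (A=4 B=2 C=5)
Step 2: pour(A -> C) -> (A=0 B=2 C=9)
Step 3: empty(C) -> (A=0 B=2 C=0)
Step 4: fill(A) -> (A=4 B=2 C=0)
Step 5: pour(A -> B) -> (A=0 B=6 C=0)
Step 6: empty(B) -> (A=0 B=0 C=0)
Step 7: fill(B) -> (A=0 B=6 C=0)
Step 8: fill(C) -> (A=0 B=6 C=9)
Step 9: empty(B) -> (A=0 B=0 C=9)
Step 10: fill(B) -> (A=0 B=6 C=9)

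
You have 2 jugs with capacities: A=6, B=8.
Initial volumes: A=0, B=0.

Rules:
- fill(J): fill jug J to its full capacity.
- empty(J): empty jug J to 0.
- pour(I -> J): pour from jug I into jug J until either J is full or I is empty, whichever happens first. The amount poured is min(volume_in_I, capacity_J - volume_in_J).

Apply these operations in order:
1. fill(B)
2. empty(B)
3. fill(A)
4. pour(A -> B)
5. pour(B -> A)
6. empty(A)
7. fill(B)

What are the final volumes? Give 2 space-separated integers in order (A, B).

Answer: 0 8

Derivation:
Step 1: fill(B) -> (A=0 B=8)
Step 2: empty(B) -> (A=0 B=0)
Step 3: fill(A) -> (A=6 B=0)
Step 4: pour(A -> B) -> (A=0 B=6)
Step 5: pour(B -> A) -> (A=6 B=0)
Step 6: empty(A) -> (A=0 B=0)
Step 7: fill(B) -> (A=0 B=8)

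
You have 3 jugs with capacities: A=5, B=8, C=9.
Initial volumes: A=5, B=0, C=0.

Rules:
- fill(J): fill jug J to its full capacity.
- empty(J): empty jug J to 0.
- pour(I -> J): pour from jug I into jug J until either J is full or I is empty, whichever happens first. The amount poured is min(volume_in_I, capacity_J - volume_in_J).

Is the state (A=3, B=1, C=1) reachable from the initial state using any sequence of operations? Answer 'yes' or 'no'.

BFS explored all 316 reachable states.
Reachable set includes: (0,0,0), (0,0,1), (0,0,2), (0,0,3), (0,0,4), (0,0,5), (0,0,6), (0,0,7), (0,0,8), (0,0,9), (0,1,0), (0,1,1) ...
Target (A=3, B=1, C=1) not in reachable set → no.

Answer: no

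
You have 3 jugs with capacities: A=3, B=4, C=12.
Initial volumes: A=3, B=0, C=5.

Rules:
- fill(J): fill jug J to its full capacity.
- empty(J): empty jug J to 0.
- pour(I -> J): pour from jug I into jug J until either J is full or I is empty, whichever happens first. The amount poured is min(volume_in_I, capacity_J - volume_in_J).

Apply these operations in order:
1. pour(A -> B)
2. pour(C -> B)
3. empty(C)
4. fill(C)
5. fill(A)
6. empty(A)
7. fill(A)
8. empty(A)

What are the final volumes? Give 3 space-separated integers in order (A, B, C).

Answer: 0 4 12

Derivation:
Step 1: pour(A -> B) -> (A=0 B=3 C=5)
Step 2: pour(C -> B) -> (A=0 B=4 C=4)
Step 3: empty(C) -> (A=0 B=4 C=0)
Step 4: fill(C) -> (A=0 B=4 C=12)
Step 5: fill(A) -> (A=3 B=4 C=12)
Step 6: empty(A) -> (A=0 B=4 C=12)
Step 7: fill(A) -> (A=3 B=4 C=12)
Step 8: empty(A) -> (A=0 B=4 C=12)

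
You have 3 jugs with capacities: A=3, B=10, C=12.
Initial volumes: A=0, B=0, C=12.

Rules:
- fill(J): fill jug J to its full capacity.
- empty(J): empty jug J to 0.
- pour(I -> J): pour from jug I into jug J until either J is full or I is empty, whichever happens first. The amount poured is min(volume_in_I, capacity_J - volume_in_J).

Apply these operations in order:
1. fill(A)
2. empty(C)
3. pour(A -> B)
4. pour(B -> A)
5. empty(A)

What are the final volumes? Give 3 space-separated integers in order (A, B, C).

Answer: 0 0 0

Derivation:
Step 1: fill(A) -> (A=3 B=0 C=12)
Step 2: empty(C) -> (A=3 B=0 C=0)
Step 3: pour(A -> B) -> (A=0 B=3 C=0)
Step 4: pour(B -> A) -> (A=3 B=0 C=0)
Step 5: empty(A) -> (A=0 B=0 C=0)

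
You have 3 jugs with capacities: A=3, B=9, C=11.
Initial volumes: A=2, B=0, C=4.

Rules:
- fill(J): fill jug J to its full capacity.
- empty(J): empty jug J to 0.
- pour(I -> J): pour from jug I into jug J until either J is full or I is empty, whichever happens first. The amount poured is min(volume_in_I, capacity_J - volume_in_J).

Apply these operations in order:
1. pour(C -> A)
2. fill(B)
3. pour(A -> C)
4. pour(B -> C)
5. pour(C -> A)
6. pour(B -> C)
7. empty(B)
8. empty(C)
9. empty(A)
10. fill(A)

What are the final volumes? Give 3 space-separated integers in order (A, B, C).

Step 1: pour(C -> A) -> (A=3 B=0 C=3)
Step 2: fill(B) -> (A=3 B=9 C=3)
Step 3: pour(A -> C) -> (A=0 B=9 C=6)
Step 4: pour(B -> C) -> (A=0 B=4 C=11)
Step 5: pour(C -> A) -> (A=3 B=4 C=8)
Step 6: pour(B -> C) -> (A=3 B=1 C=11)
Step 7: empty(B) -> (A=3 B=0 C=11)
Step 8: empty(C) -> (A=3 B=0 C=0)
Step 9: empty(A) -> (A=0 B=0 C=0)
Step 10: fill(A) -> (A=3 B=0 C=0)

Answer: 3 0 0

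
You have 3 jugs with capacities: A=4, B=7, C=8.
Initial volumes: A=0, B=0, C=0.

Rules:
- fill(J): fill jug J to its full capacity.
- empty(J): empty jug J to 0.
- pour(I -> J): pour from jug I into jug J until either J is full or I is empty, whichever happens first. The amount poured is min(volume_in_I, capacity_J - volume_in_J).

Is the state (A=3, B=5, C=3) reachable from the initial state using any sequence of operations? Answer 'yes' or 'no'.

Answer: no

Derivation:
BFS explored all 234 reachable states.
Reachable set includes: (0,0,0), (0,0,1), (0,0,2), (0,0,3), (0,0,4), (0,0,5), (0,0,6), (0,0,7), (0,0,8), (0,1,0), (0,1,1), (0,1,2) ...
Target (A=3, B=5, C=3) not in reachable set → no.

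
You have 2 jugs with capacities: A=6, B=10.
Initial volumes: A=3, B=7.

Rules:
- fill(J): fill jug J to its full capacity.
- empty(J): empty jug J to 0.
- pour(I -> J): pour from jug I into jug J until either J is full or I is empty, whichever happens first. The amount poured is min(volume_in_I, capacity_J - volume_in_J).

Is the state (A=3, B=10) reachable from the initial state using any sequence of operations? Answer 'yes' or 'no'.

BFS from (A=3, B=7):
  1. fill(B) -> (A=3 B=10)
Target reached → yes.

Answer: yes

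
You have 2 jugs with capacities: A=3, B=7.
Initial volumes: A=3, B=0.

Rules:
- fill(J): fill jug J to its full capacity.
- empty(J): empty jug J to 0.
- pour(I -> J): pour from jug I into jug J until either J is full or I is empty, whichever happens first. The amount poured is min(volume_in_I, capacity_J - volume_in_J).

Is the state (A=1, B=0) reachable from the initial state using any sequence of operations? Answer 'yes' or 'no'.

Answer: yes

Derivation:
BFS from (A=3, B=0):
  1. empty(A) -> (A=0 B=0)
  2. fill(B) -> (A=0 B=7)
  3. pour(B -> A) -> (A=3 B=4)
  4. empty(A) -> (A=0 B=4)
  5. pour(B -> A) -> (A=3 B=1)
  6. empty(A) -> (A=0 B=1)
  7. pour(B -> A) -> (A=1 B=0)
Target reached → yes.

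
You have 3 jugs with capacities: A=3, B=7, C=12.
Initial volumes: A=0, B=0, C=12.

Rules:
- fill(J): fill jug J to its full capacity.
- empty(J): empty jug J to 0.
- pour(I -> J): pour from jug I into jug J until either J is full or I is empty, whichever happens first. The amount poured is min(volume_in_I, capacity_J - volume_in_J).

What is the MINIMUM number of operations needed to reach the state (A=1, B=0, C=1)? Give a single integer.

Answer: 8

Derivation:
BFS from (A=0, B=0, C=12). One shortest path:
  1. pour(C -> B) -> (A=0 B=7 C=5)
  2. pour(B -> A) -> (A=3 B=4 C=5)
  3. empty(A) -> (A=0 B=4 C=5)
  4. pour(B -> A) -> (A=3 B=1 C=5)
  5. pour(A -> C) -> (A=0 B=1 C=8)
  6. pour(B -> A) -> (A=1 B=0 C=8)
  7. pour(C -> B) -> (A=1 B=7 C=1)
  8. empty(B) -> (A=1 B=0 C=1)
Reached target in 8 moves.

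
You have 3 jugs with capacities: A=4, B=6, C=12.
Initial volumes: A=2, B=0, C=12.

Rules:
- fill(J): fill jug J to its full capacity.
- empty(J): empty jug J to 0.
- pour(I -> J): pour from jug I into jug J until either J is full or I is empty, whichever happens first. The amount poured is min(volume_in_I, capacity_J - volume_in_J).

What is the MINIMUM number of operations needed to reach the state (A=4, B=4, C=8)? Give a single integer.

Answer: 3

Derivation:
BFS from (A=2, B=0, C=12). One shortest path:
  1. fill(A) -> (A=4 B=0 C=12)
  2. pour(A -> B) -> (A=0 B=4 C=12)
  3. pour(C -> A) -> (A=4 B=4 C=8)
Reached target in 3 moves.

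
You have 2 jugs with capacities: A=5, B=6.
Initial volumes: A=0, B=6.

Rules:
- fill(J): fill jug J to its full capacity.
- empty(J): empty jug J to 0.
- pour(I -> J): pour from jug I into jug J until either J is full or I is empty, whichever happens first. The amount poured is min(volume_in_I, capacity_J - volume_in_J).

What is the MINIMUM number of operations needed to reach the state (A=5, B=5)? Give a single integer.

BFS from (A=0, B=6). One shortest path:
  1. fill(A) -> (A=5 B=6)
  2. empty(B) -> (A=5 B=0)
  3. pour(A -> B) -> (A=0 B=5)
  4. fill(A) -> (A=5 B=5)
Reached target in 4 moves.

Answer: 4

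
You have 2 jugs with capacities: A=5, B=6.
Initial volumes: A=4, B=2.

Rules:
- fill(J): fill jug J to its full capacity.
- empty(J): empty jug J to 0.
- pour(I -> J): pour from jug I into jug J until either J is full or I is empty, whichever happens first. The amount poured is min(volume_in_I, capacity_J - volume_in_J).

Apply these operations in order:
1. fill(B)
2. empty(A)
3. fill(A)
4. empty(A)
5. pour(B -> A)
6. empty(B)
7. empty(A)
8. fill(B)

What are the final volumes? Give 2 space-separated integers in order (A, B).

Answer: 0 6

Derivation:
Step 1: fill(B) -> (A=4 B=6)
Step 2: empty(A) -> (A=0 B=6)
Step 3: fill(A) -> (A=5 B=6)
Step 4: empty(A) -> (A=0 B=6)
Step 5: pour(B -> A) -> (A=5 B=1)
Step 6: empty(B) -> (A=5 B=0)
Step 7: empty(A) -> (A=0 B=0)
Step 8: fill(B) -> (A=0 B=6)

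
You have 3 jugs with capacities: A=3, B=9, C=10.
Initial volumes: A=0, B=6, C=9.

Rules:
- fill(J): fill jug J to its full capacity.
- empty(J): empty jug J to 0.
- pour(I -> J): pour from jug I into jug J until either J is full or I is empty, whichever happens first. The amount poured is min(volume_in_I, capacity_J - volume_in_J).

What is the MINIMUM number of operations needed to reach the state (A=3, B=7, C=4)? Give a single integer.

Answer: 8

Derivation:
BFS from (A=0, B=6, C=9). One shortest path:
  1. fill(C) -> (A=0 B=6 C=10)
  2. pour(C -> B) -> (A=0 B=9 C=7)
  3. empty(B) -> (A=0 B=0 C=7)
  4. pour(C -> B) -> (A=0 B=7 C=0)
  5. fill(C) -> (A=0 B=7 C=10)
  6. pour(C -> A) -> (A=3 B=7 C=7)
  7. empty(A) -> (A=0 B=7 C=7)
  8. pour(C -> A) -> (A=3 B=7 C=4)
Reached target in 8 moves.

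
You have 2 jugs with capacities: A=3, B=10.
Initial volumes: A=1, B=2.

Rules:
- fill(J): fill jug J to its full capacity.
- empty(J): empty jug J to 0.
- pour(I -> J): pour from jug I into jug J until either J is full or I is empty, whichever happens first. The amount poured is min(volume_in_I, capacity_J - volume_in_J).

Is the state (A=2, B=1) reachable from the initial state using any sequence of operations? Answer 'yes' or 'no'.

BFS explored all 27 reachable states.
Reachable set includes: (0,0), (0,1), (0,2), (0,3), (0,4), (0,5), (0,6), (0,7), (0,8), (0,9), (0,10), (1,0) ...
Target (A=2, B=1) not in reachable set → no.

Answer: no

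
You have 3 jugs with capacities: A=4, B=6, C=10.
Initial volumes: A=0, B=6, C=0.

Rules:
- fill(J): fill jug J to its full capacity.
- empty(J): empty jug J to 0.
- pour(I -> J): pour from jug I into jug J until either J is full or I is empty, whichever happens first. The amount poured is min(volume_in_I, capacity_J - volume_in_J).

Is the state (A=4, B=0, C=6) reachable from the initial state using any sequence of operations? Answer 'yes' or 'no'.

BFS from (A=0, B=6, C=0):
  1. fill(A) -> (A=4 B=6 C=0)
  2. pour(B -> C) -> (A=4 B=0 C=6)
Target reached → yes.

Answer: yes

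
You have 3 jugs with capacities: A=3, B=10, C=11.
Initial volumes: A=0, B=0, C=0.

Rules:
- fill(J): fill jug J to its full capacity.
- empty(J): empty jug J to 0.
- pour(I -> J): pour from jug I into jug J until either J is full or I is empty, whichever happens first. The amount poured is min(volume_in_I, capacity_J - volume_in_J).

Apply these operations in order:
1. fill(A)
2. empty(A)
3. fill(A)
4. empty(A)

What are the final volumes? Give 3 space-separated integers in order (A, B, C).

Answer: 0 0 0

Derivation:
Step 1: fill(A) -> (A=3 B=0 C=0)
Step 2: empty(A) -> (A=0 B=0 C=0)
Step 3: fill(A) -> (A=3 B=0 C=0)
Step 4: empty(A) -> (A=0 B=0 C=0)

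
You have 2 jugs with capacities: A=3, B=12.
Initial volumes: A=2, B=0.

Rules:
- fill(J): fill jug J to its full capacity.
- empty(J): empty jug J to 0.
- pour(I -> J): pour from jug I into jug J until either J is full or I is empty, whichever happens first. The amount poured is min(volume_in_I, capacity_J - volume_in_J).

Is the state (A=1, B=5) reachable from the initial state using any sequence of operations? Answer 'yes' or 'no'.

BFS explored all 20 reachable states.
Reachable set includes: (0,0), (0,2), (0,3), (0,5), (0,6), (0,8), (0,9), (0,11), (0,12), (2,0), (2,12), (3,0) ...
Target (A=1, B=5) not in reachable set → no.

Answer: no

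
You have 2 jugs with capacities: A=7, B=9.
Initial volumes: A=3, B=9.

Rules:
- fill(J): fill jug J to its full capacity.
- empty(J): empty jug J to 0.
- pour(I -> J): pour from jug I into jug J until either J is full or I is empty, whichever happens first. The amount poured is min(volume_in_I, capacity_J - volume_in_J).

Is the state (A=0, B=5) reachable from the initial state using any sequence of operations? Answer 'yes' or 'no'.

Answer: yes

Derivation:
BFS from (A=3, B=9):
  1. pour(B -> A) -> (A=7 B=5)
  2. empty(A) -> (A=0 B=5)
Target reached → yes.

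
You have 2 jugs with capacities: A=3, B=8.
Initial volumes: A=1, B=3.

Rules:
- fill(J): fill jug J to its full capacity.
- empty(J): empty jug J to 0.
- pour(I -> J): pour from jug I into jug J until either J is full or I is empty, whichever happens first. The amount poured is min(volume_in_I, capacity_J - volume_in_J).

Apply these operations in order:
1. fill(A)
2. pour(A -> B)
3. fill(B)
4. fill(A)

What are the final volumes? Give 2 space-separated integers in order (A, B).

Step 1: fill(A) -> (A=3 B=3)
Step 2: pour(A -> B) -> (A=0 B=6)
Step 3: fill(B) -> (A=0 B=8)
Step 4: fill(A) -> (A=3 B=8)

Answer: 3 8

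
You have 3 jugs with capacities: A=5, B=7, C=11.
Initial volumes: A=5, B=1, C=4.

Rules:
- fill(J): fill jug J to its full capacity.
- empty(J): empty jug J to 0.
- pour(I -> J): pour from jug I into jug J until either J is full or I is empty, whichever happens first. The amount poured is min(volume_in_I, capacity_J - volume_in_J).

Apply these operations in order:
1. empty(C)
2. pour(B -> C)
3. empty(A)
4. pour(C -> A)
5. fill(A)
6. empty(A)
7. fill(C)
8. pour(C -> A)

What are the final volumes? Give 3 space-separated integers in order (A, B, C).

Answer: 5 0 6

Derivation:
Step 1: empty(C) -> (A=5 B=1 C=0)
Step 2: pour(B -> C) -> (A=5 B=0 C=1)
Step 3: empty(A) -> (A=0 B=0 C=1)
Step 4: pour(C -> A) -> (A=1 B=0 C=0)
Step 5: fill(A) -> (A=5 B=0 C=0)
Step 6: empty(A) -> (A=0 B=0 C=0)
Step 7: fill(C) -> (A=0 B=0 C=11)
Step 8: pour(C -> A) -> (A=5 B=0 C=6)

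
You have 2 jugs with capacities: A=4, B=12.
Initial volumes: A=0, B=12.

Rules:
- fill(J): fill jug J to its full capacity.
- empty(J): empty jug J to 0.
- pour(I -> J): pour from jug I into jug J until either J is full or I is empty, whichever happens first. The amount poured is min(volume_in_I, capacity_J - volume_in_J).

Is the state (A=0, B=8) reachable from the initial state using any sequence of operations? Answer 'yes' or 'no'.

BFS from (A=0, B=12):
  1. pour(B -> A) -> (A=4 B=8)
  2. empty(A) -> (A=0 B=8)
Target reached → yes.

Answer: yes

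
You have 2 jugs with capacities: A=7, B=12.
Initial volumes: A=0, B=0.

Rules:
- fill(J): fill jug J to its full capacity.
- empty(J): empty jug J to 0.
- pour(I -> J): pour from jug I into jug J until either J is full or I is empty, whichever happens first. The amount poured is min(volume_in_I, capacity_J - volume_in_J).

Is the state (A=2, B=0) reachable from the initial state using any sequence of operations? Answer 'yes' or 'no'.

Answer: yes

Derivation:
BFS from (A=0, B=0):
  1. fill(A) -> (A=7 B=0)
  2. pour(A -> B) -> (A=0 B=7)
  3. fill(A) -> (A=7 B=7)
  4. pour(A -> B) -> (A=2 B=12)
  5. empty(B) -> (A=2 B=0)
Target reached → yes.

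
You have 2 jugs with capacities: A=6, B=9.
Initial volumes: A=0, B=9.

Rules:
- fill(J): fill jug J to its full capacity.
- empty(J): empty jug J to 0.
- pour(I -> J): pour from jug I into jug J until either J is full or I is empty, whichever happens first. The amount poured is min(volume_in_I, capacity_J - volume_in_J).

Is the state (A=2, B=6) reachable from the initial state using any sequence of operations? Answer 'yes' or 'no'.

BFS explored all 10 reachable states.
Reachable set includes: (0,0), (0,3), (0,6), (0,9), (3,0), (3,9), (6,0), (6,3), (6,6), (6,9)
Target (A=2, B=6) not in reachable set → no.

Answer: no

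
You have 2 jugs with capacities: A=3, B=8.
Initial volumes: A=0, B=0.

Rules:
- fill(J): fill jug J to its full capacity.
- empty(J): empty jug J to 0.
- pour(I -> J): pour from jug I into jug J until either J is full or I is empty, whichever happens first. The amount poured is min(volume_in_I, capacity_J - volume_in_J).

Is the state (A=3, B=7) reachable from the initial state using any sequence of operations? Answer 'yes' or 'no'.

BFS from (A=0, B=0):
  1. fill(B) -> (A=0 B=8)
  2. pour(B -> A) -> (A=3 B=5)
  3. empty(A) -> (A=0 B=5)
  4. pour(B -> A) -> (A=3 B=2)
  5. empty(A) -> (A=0 B=2)
  6. pour(B -> A) -> (A=2 B=0)
  7. fill(B) -> (A=2 B=8)
  8. pour(B -> A) -> (A=3 B=7)
Target reached → yes.

Answer: yes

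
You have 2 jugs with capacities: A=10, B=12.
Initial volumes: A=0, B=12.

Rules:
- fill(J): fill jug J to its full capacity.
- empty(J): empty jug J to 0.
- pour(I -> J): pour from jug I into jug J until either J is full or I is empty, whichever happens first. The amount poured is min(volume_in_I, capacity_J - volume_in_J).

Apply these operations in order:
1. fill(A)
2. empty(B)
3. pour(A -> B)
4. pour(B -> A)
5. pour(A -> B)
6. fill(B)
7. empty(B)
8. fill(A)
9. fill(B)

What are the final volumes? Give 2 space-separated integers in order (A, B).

Answer: 10 12

Derivation:
Step 1: fill(A) -> (A=10 B=12)
Step 2: empty(B) -> (A=10 B=0)
Step 3: pour(A -> B) -> (A=0 B=10)
Step 4: pour(B -> A) -> (A=10 B=0)
Step 5: pour(A -> B) -> (A=0 B=10)
Step 6: fill(B) -> (A=0 B=12)
Step 7: empty(B) -> (A=0 B=0)
Step 8: fill(A) -> (A=10 B=0)
Step 9: fill(B) -> (A=10 B=12)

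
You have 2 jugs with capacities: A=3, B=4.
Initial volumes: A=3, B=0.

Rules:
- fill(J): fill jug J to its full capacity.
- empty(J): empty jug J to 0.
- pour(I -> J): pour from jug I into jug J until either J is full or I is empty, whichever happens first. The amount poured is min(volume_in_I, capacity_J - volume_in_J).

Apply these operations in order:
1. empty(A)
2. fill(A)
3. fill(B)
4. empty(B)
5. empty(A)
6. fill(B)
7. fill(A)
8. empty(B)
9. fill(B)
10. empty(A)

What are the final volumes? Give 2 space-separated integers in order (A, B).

Answer: 0 4

Derivation:
Step 1: empty(A) -> (A=0 B=0)
Step 2: fill(A) -> (A=3 B=0)
Step 3: fill(B) -> (A=3 B=4)
Step 4: empty(B) -> (A=3 B=0)
Step 5: empty(A) -> (A=0 B=0)
Step 6: fill(B) -> (A=0 B=4)
Step 7: fill(A) -> (A=3 B=4)
Step 8: empty(B) -> (A=3 B=0)
Step 9: fill(B) -> (A=3 B=4)
Step 10: empty(A) -> (A=0 B=4)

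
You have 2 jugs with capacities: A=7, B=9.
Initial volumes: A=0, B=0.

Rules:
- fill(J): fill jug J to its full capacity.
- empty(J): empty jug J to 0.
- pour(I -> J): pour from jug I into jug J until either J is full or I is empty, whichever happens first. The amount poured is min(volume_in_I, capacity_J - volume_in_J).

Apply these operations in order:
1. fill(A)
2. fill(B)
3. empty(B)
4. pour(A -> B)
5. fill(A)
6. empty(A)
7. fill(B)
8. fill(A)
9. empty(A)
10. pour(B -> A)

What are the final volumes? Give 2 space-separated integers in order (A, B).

Answer: 7 2

Derivation:
Step 1: fill(A) -> (A=7 B=0)
Step 2: fill(B) -> (A=7 B=9)
Step 3: empty(B) -> (A=7 B=0)
Step 4: pour(A -> B) -> (A=0 B=7)
Step 5: fill(A) -> (A=7 B=7)
Step 6: empty(A) -> (A=0 B=7)
Step 7: fill(B) -> (A=0 B=9)
Step 8: fill(A) -> (A=7 B=9)
Step 9: empty(A) -> (A=0 B=9)
Step 10: pour(B -> A) -> (A=7 B=2)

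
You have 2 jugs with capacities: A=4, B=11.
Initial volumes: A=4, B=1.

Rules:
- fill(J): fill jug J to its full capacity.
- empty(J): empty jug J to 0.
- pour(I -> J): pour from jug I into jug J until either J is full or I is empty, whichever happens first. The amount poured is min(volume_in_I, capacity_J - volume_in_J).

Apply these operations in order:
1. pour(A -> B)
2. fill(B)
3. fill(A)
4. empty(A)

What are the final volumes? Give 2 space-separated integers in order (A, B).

Answer: 0 11

Derivation:
Step 1: pour(A -> B) -> (A=0 B=5)
Step 2: fill(B) -> (A=0 B=11)
Step 3: fill(A) -> (A=4 B=11)
Step 4: empty(A) -> (A=0 B=11)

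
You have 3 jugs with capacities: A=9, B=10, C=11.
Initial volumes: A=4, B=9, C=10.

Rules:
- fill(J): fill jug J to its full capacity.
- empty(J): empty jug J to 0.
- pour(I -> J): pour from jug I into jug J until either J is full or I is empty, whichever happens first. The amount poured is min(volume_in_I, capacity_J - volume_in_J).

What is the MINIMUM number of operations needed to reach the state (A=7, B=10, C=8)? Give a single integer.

BFS from (A=4, B=9, C=10). One shortest path:
  1. pour(B -> C) -> (A=4 B=8 C=11)
  2. pour(C -> A) -> (A=9 B=8 C=6)
  3. empty(A) -> (A=0 B=8 C=6)
  4. pour(C -> A) -> (A=6 B=8 C=0)
  5. fill(C) -> (A=6 B=8 C=11)
  6. pour(C -> A) -> (A=9 B=8 C=8)
  7. pour(A -> B) -> (A=7 B=10 C=8)
Reached target in 7 moves.

Answer: 7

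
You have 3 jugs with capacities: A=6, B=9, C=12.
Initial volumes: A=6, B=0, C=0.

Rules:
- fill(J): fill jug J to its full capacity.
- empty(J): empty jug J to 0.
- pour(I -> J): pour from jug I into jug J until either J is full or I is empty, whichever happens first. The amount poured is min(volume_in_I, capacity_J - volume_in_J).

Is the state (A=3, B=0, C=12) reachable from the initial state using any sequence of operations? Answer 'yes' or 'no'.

BFS from (A=6, B=0, C=0):
  1. fill(B) -> (A=6 B=9 C=0)
  2. pour(B -> C) -> (A=6 B=0 C=9)
  3. pour(A -> C) -> (A=3 B=0 C=12)
Target reached → yes.

Answer: yes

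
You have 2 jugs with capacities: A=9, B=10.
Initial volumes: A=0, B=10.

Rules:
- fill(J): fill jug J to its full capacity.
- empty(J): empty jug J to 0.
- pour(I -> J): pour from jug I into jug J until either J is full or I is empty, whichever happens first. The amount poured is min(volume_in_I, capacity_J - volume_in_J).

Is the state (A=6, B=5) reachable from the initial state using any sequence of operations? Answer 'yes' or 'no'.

BFS explored all 38 reachable states.
Reachable set includes: (0,0), (0,1), (0,2), (0,3), (0,4), (0,5), (0,6), (0,7), (0,8), (0,9), (0,10), (1,0) ...
Target (A=6, B=5) not in reachable set → no.

Answer: no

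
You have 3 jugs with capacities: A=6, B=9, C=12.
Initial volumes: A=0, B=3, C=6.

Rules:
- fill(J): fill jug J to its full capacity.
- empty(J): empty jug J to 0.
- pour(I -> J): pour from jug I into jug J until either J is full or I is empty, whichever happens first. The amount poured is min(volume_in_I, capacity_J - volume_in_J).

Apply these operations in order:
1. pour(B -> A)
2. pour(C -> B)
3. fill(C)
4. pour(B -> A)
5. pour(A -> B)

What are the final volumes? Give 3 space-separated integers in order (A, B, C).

Answer: 0 9 12

Derivation:
Step 1: pour(B -> A) -> (A=3 B=0 C=6)
Step 2: pour(C -> B) -> (A=3 B=6 C=0)
Step 3: fill(C) -> (A=3 B=6 C=12)
Step 4: pour(B -> A) -> (A=6 B=3 C=12)
Step 5: pour(A -> B) -> (A=0 B=9 C=12)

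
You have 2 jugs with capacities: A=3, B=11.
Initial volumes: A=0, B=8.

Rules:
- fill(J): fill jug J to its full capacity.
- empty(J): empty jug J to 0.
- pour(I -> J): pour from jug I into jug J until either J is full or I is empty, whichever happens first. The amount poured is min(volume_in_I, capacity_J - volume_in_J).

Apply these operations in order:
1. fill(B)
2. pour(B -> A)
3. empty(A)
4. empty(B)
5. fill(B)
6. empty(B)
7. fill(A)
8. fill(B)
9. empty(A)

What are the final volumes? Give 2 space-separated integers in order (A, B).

Step 1: fill(B) -> (A=0 B=11)
Step 2: pour(B -> A) -> (A=3 B=8)
Step 3: empty(A) -> (A=0 B=8)
Step 4: empty(B) -> (A=0 B=0)
Step 5: fill(B) -> (A=0 B=11)
Step 6: empty(B) -> (A=0 B=0)
Step 7: fill(A) -> (A=3 B=0)
Step 8: fill(B) -> (A=3 B=11)
Step 9: empty(A) -> (A=0 B=11)

Answer: 0 11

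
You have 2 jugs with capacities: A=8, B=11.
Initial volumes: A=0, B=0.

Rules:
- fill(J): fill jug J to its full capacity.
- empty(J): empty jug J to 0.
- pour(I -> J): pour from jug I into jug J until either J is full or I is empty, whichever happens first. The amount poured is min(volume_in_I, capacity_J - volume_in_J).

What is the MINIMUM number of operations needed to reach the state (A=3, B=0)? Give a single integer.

BFS from (A=0, B=0). One shortest path:
  1. fill(B) -> (A=0 B=11)
  2. pour(B -> A) -> (A=8 B=3)
  3. empty(A) -> (A=0 B=3)
  4. pour(B -> A) -> (A=3 B=0)
Reached target in 4 moves.

Answer: 4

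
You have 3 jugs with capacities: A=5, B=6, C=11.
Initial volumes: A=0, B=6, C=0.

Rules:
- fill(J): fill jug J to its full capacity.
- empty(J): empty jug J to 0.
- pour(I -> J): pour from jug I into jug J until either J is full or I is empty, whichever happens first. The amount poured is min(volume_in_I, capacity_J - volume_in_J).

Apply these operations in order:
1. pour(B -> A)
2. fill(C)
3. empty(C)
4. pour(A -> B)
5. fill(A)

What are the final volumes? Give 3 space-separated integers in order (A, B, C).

Answer: 5 6 0

Derivation:
Step 1: pour(B -> A) -> (A=5 B=1 C=0)
Step 2: fill(C) -> (A=5 B=1 C=11)
Step 3: empty(C) -> (A=5 B=1 C=0)
Step 4: pour(A -> B) -> (A=0 B=6 C=0)
Step 5: fill(A) -> (A=5 B=6 C=0)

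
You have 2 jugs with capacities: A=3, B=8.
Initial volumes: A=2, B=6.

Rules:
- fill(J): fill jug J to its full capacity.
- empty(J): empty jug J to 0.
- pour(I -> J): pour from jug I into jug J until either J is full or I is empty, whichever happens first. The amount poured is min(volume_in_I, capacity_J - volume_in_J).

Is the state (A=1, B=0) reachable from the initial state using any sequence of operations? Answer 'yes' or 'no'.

Answer: yes

Derivation:
BFS from (A=2, B=6):
  1. fill(A) -> (A=3 B=6)
  2. pour(A -> B) -> (A=1 B=8)
  3. empty(B) -> (A=1 B=0)
Target reached → yes.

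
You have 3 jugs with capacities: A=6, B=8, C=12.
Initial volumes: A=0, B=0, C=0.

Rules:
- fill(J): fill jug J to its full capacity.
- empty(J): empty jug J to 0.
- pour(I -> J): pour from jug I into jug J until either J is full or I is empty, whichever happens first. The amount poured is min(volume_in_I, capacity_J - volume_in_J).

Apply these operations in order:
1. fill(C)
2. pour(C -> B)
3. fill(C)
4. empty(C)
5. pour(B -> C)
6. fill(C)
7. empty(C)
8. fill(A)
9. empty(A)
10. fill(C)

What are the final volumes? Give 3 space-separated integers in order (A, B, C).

Step 1: fill(C) -> (A=0 B=0 C=12)
Step 2: pour(C -> B) -> (A=0 B=8 C=4)
Step 3: fill(C) -> (A=0 B=8 C=12)
Step 4: empty(C) -> (A=0 B=8 C=0)
Step 5: pour(B -> C) -> (A=0 B=0 C=8)
Step 6: fill(C) -> (A=0 B=0 C=12)
Step 7: empty(C) -> (A=0 B=0 C=0)
Step 8: fill(A) -> (A=6 B=0 C=0)
Step 9: empty(A) -> (A=0 B=0 C=0)
Step 10: fill(C) -> (A=0 B=0 C=12)

Answer: 0 0 12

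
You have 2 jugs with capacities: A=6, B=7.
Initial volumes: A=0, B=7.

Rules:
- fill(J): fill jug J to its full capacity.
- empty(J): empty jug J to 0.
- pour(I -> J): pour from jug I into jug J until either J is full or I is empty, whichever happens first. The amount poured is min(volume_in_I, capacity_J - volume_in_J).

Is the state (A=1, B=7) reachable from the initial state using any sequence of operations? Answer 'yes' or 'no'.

Answer: yes

Derivation:
BFS from (A=0, B=7):
  1. pour(B -> A) -> (A=6 B=1)
  2. empty(A) -> (A=0 B=1)
  3. pour(B -> A) -> (A=1 B=0)
  4. fill(B) -> (A=1 B=7)
Target reached → yes.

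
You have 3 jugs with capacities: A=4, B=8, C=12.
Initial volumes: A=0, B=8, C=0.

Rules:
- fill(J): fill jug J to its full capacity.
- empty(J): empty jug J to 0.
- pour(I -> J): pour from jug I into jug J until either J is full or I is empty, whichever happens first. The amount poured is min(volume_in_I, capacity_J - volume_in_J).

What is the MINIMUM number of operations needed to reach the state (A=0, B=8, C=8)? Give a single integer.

Answer: 2

Derivation:
BFS from (A=0, B=8, C=0). One shortest path:
  1. pour(B -> C) -> (A=0 B=0 C=8)
  2. fill(B) -> (A=0 B=8 C=8)
Reached target in 2 moves.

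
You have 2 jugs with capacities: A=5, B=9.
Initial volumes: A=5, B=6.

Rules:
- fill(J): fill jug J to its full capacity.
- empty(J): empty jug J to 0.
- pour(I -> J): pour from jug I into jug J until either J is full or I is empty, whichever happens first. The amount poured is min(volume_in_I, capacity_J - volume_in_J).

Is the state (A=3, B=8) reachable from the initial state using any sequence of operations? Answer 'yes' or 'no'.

Answer: no

Derivation:
BFS explored all 28 reachable states.
Reachable set includes: (0,0), (0,1), (0,2), (0,3), (0,4), (0,5), (0,6), (0,7), (0,8), (0,9), (1,0), (1,9) ...
Target (A=3, B=8) not in reachable set → no.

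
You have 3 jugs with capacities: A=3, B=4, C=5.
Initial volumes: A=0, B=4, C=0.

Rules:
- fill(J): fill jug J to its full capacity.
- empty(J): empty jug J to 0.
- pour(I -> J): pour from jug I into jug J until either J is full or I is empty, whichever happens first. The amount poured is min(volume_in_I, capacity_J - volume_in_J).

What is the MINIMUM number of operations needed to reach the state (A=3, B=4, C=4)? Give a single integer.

BFS from (A=0, B=4, C=0). One shortest path:
  1. fill(A) -> (A=3 B=4 C=0)
  2. pour(B -> C) -> (A=3 B=0 C=4)
  3. fill(B) -> (A=3 B=4 C=4)
Reached target in 3 moves.

Answer: 3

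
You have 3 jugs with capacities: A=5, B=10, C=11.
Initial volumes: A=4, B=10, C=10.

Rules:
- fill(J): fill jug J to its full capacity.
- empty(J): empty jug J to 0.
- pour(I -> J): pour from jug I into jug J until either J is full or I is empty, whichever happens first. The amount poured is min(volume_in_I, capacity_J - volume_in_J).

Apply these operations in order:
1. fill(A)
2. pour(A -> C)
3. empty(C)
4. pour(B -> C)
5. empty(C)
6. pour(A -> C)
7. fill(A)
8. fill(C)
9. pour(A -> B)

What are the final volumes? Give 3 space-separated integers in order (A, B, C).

Step 1: fill(A) -> (A=5 B=10 C=10)
Step 2: pour(A -> C) -> (A=4 B=10 C=11)
Step 3: empty(C) -> (A=4 B=10 C=0)
Step 4: pour(B -> C) -> (A=4 B=0 C=10)
Step 5: empty(C) -> (A=4 B=0 C=0)
Step 6: pour(A -> C) -> (A=0 B=0 C=4)
Step 7: fill(A) -> (A=5 B=0 C=4)
Step 8: fill(C) -> (A=5 B=0 C=11)
Step 9: pour(A -> B) -> (A=0 B=5 C=11)

Answer: 0 5 11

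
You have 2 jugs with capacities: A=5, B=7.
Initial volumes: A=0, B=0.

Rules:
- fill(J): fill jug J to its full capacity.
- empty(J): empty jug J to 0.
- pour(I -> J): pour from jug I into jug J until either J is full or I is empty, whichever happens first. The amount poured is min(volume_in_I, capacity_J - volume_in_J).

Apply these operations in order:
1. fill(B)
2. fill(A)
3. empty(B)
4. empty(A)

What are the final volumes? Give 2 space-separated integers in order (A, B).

Step 1: fill(B) -> (A=0 B=7)
Step 2: fill(A) -> (A=5 B=7)
Step 3: empty(B) -> (A=5 B=0)
Step 4: empty(A) -> (A=0 B=0)

Answer: 0 0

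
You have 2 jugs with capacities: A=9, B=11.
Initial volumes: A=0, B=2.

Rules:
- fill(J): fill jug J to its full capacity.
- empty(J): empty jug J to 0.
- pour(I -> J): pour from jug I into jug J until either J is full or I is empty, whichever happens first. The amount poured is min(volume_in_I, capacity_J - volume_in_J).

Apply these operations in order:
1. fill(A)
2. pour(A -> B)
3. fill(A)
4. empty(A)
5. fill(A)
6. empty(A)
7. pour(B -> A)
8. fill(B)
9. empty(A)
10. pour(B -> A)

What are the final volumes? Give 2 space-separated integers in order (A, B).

Step 1: fill(A) -> (A=9 B=2)
Step 2: pour(A -> B) -> (A=0 B=11)
Step 3: fill(A) -> (A=9 B=11)
Step 4: empty(A) -> (A=0 B=11)
Step 5: fill(A) -> (A=9 B=11)
Step 6: empty(A) -> (A=0 B=11)
Step 7: pour(B -> A) -> (A=9 B=2)
Step 8: fill(B) -> (A=9 B=11)
Step 9: empty(A) -> (A=0 B=11)
Step 10: pour(B -> A) -> (A=9 B=2)

Answer: 9 2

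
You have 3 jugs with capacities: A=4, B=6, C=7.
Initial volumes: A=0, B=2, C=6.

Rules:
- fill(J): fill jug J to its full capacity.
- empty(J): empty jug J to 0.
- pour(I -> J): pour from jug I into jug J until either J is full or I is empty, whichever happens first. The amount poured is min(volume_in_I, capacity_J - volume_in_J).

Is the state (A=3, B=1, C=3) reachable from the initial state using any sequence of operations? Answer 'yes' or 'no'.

BFS explored all 190 reachable states.
Reachable set includes: (0,0,0), (0,0,1), (0,0,2), (0,0,3), (0,0,4), (0,0,5), (0,0,6), (0,0,7), (0,1,0), (0,1,1), (0,1,2), (0,1,3) ...
Target (A=3, B=1, C=3) not in reachable set → no.

Answer: no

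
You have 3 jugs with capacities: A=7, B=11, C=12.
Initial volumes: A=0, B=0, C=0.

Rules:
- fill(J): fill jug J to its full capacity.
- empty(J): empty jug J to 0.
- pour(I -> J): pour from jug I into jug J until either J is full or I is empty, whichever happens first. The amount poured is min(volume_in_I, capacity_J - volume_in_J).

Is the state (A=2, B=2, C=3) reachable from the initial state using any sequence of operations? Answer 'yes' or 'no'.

BFS explored all 588 reachable states.
Reachable set includes: (0,0,0), (0,0,1), (0,0,2), (0,0,3), (0,0,4), (0,0,5), (0,0,6), (0,0,7), (0,0,8), (0,0,9), (0,0,10), (0,0,11) ...
Target (A=2, B=2, C=3) not in reachable set → no.

Answer: no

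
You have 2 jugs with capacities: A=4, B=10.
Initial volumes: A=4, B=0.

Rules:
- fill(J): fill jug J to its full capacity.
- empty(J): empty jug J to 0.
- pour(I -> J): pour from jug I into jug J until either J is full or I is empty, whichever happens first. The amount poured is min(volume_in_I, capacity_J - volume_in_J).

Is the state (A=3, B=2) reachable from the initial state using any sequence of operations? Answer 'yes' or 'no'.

Answer: no

Derivation:
BFS explored all 14 reachable states.
Reachable set includes: (0,0), (0,2), (0,4), (0,6), (0,8), (0,10), (2,0), (2,10), (4,0), (4,2), (4,4), (4,6) ...
Target (A=3, B=2) not in reachable set → no.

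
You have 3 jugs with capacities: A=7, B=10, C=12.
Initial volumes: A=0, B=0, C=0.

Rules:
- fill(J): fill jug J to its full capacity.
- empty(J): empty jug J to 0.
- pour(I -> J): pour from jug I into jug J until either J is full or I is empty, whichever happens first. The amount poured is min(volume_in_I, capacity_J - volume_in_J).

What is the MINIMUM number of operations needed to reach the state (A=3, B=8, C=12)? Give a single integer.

BFS from (A=0, B=0, C=0). One shortest path:
  1. fill(B) -> (A=0 B=10 C=0)
  2. pour(B -> A) -> (A=7 B=3 C=0)
  3. empty(A) -> (A=0 B=3 C=0)
  4. pour(B -> A) -> (A=3 B=0 C=0)
  5. fill(B) -> (A=3 B=10 C=0)
  6. pour(B -> C) -> (A=3 B=0 C=10)
  7. fill(B) -> (A=3 B=10 C=10)
  8. pour(B -> C) -> (A=3 B=8 C=12)
Reached target in 8 moves.

Answer: 8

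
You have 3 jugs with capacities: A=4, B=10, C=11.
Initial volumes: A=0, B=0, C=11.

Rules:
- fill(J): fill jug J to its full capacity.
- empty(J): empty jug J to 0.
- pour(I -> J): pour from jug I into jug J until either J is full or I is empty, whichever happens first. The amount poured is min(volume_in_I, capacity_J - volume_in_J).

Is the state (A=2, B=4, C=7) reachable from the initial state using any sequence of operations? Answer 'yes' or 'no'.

Answer: no

Derivation:
BFS explored all 390 reachable states.
Reachable set includes: (0,0,0), (0,0,1), (0,0,2), (0,0,3), (0,0,4), (0,0,5), (0,0,6), (0,0,7), (0,0,8), (0,0,9), (0,0,10), (0,0,11) ...
Target (A=2, B=4, C=7) not in reachable set → no.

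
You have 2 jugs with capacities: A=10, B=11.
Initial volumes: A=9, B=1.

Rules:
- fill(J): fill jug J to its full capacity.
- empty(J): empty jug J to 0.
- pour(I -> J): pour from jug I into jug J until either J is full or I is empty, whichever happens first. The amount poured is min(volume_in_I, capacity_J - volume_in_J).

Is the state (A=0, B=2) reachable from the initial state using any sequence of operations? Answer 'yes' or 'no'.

Answer: yes

Derivation:
BFS from (A=9, B=1):
  1. empty(A) -> (A=0 B=1)
  2. pour(B -> A) -> (A=1 B=0)
  3. fill(B) -> (A=1 B=11)
  4. pour(B -> A) -> (A=10 B=2)
  5. empty(A) -> (A=0 B=2)
Target reached → yes.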